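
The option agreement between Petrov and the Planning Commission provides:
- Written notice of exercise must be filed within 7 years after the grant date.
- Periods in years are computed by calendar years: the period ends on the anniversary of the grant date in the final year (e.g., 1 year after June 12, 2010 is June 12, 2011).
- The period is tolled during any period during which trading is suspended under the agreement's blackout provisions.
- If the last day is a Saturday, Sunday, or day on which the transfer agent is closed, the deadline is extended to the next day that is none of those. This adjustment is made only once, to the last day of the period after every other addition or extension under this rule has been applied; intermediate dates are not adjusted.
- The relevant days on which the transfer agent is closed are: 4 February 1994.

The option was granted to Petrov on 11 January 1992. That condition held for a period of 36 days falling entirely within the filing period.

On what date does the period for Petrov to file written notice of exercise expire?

7 years after 11 January 1992 is January 11, 1999.
Tolling adds 36 days: January 11, 1999 + 36 days = February 16, 1999.
February 16, 1999 is a Tuesday and not a day on which the transfer agent is closed, so no extension applies.

February 16, 1999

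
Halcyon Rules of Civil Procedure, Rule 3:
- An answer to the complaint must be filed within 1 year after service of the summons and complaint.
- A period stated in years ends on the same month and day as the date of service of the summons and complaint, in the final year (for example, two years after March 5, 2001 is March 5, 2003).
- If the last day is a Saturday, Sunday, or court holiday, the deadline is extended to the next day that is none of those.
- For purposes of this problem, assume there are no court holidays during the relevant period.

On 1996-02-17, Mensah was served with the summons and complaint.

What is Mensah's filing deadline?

February 17, 1997

1 year after 1996-02-17 is February 17, 1997.
February 17, 1997 is a Monday and not a court holiday, so no extension applies.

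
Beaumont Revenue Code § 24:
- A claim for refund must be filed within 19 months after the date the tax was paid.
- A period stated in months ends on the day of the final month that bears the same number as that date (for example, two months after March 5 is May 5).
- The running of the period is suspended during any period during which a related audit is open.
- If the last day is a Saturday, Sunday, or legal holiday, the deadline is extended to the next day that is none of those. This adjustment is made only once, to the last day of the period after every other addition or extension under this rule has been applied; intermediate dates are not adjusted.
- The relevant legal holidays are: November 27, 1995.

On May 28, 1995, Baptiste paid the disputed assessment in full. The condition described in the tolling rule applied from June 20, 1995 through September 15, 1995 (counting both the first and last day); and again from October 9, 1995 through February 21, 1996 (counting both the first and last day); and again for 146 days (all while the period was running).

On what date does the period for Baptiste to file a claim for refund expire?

January 2, 1998

19 months after May 28, 1995 is December 28, 1996.
From June 20, 1995 through September 15, 1995 inclusive is 88 days; tolling adds 88 days: December 28, 1996 + 88 days = March 26, 1997.
From October 9, 1995 through February 21, 1996 inclusive is 136 days; tolling adds 136 days: March 26, 1997 + 136 days = August 9, 1997.
Tolling adds 146 days: August 9, 1997 + 146 days = January 2, 1998.
January 2, 1998 is a Friday and not a legal holiday, so no extension applies.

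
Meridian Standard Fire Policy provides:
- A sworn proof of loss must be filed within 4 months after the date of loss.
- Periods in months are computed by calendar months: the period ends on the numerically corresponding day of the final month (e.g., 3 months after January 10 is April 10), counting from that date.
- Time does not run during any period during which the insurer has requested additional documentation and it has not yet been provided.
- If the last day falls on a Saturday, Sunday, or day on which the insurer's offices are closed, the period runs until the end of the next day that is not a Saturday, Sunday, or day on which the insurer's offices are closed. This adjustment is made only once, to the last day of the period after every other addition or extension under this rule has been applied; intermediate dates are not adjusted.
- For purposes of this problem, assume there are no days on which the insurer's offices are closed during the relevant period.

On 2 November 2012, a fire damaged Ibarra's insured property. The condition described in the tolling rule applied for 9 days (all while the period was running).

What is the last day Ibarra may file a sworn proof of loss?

4 months after 2 November 2012 is March 2, 2013.
Tolling adds 9 days: March 2, 2013 + 9 days = March 11, 2013.
March 11, 2013 is a Monday and not a day on which the insurer's offices are closed, so no extension applies.

March 11, 2013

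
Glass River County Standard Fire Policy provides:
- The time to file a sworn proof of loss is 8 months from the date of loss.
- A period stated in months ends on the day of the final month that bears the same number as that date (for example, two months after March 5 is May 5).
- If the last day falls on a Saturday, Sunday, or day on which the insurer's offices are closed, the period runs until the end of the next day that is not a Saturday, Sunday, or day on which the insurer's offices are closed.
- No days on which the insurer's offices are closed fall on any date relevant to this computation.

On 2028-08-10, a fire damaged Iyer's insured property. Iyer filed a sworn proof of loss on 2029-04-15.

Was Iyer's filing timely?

8 months after 2028-08-10 is April 10, 2029.
April 10, 2029 is a Tuesday and not a day on which the insurer's offices are closed, so no extension applies.
The deadline is April 10, 2029; the filing on April 15, 2029 is after that date.

No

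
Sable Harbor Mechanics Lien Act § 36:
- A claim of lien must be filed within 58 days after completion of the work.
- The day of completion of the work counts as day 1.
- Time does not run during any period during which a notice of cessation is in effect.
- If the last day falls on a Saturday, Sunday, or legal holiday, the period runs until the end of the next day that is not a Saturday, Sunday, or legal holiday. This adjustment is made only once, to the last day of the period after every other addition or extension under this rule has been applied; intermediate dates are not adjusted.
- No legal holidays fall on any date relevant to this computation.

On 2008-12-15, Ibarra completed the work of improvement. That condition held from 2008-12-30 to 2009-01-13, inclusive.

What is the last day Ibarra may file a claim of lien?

Counting 2008-12-15 as day 1, day 58 is February 10, 2009.
From December 30, 2008 through January 13, 2009 inclusive is 15 days; tolling adds 15 days: February 10, 2009 + 15 days = February 25, 2009.
February 25, 2009 is a Wednesday and not a legal holiday, so no extension applies.

February 25, 2009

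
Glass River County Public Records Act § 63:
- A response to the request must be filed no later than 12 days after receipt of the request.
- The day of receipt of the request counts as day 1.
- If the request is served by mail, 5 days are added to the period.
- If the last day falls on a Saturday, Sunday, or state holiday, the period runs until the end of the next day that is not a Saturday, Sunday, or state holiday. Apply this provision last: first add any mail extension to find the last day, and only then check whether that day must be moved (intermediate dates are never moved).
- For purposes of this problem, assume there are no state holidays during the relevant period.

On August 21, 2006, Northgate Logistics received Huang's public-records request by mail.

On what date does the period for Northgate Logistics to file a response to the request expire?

September 6, 2006

Counting August 21, 2006 as day 1, day 12 is September 1, 2006.
Service was by mail, adding 5 days: September 1, 2006 + 5 days = September 6, 2006.
September 6, 2006 is a Wednesday and not a state holiday, so no extension applies.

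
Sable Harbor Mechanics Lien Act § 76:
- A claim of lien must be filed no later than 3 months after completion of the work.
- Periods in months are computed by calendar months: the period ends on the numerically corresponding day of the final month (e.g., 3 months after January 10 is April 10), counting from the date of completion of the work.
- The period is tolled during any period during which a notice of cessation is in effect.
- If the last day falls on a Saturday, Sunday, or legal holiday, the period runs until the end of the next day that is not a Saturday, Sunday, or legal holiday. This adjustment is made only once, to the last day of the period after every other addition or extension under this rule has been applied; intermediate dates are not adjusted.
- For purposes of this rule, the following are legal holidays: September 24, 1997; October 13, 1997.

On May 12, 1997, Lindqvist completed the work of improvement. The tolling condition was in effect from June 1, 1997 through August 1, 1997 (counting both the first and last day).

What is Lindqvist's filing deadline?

October 14, 1997

3 months after May 12, 1997 is August 12, 1997.
From June 1, 1997 through August 1, 1997 inclusive is 62 days; tolling adds 62 days: August 12, 1997 + 62 days = October 13, 1997.
October 13, 1997 is a listed holiday. The next qualifying day is October 14, 1997.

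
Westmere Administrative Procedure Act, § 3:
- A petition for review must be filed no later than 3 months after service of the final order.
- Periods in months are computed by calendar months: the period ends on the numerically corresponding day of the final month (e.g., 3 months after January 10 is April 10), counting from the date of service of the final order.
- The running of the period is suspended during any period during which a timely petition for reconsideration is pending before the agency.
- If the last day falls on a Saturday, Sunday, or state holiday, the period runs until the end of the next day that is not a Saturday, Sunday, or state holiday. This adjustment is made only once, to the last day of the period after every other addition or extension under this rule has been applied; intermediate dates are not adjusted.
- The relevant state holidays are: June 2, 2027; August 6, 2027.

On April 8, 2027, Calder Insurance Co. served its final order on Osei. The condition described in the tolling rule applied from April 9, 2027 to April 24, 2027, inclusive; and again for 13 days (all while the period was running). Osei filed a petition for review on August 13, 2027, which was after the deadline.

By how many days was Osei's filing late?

4 days

3 months after April 8, 2027 is July 8, 2027.
From April 9, 2027 through April 24, 2027 inclusive is 16 days; tolling adds 16 days: July 8, 2027 + 16 days = July 24, 2027.
Tolling adds 13 days: July 24, 2027 + 13 days = August 6, 2027.
August 6, 2027 is a listed holiday; August 7, 2027 is Saturday; August 8, 2027 is Sunday. The next qualifying day is August 9, 2027.
The deadline is August 9, 2027; from August 9, 2027 to August 13, 2027 is 4 days.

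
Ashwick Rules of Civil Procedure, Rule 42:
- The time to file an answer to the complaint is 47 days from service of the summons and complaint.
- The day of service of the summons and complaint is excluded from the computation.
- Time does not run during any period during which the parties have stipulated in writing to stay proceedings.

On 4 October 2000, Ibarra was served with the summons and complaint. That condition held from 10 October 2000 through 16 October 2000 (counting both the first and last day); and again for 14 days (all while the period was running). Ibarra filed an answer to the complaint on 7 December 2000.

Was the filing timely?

Yes

47 days after 4 October 2000 is November 20, 2000.
From October 10, 2000 through October 16, 2000 inclusive is 7 days; tolling adds 7 days: November 20, 2000 + 7 days = November 27, 2000.
Tolling adds 14 days: November 27, 2000 + 14 days = December 11, 2000.
The deadline is December 11, 2000; the filing on December 7, 2000 is on or before that date.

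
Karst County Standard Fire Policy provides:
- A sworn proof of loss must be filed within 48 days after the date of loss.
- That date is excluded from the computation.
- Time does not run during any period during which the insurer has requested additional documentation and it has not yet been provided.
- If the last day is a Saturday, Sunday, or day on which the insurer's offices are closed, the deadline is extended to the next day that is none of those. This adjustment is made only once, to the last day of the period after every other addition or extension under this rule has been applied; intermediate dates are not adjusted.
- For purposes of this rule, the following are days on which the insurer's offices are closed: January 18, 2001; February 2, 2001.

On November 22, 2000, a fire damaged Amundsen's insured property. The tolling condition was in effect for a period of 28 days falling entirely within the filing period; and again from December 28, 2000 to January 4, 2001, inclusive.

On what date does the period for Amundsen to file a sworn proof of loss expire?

48 days after November 22, 2000 is January 9, 2001.
Tolling adds 28 days: January 9, 2001 + 28 days = February 6, 2001.
From December 28, 2000 through January 4, 2001 inclusive is 8 days; tolling adds 8 days: February 6, 2001 + 8 days = February 14, 2001.
February 14, 2001 is a Wednesday and not a day on which the insurer's offices are closed, so no extension applies.

February 14, 2001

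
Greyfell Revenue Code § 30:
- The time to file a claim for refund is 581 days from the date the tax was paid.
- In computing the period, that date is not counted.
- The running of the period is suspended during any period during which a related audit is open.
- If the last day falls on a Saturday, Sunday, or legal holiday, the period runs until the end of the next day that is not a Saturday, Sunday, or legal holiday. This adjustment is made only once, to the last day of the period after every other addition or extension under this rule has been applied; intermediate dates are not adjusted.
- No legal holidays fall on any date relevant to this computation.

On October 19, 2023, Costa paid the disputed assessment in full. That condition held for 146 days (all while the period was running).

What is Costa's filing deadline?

581 days after October 19, 2023 is May 22, 2025.
Tolling adds 146 days: May 22, 2025 + 146 days = October 15, 2025.
October 15, 2025 is a Wednesday and not a legal holiday, so no extension applies.

October 15, 2025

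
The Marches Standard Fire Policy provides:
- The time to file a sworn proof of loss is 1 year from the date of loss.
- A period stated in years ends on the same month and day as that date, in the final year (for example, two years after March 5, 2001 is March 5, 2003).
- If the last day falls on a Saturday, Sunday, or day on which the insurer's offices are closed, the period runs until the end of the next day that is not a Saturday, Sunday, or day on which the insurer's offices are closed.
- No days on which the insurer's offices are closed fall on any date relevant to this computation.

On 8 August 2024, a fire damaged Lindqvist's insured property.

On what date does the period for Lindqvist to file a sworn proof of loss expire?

August 8, 2025

1 year after 8 August 2024 is August 8, 2025.
August 8, 2025 is a Friday and not a day on which the insurer's offices are closed, so no extension applies.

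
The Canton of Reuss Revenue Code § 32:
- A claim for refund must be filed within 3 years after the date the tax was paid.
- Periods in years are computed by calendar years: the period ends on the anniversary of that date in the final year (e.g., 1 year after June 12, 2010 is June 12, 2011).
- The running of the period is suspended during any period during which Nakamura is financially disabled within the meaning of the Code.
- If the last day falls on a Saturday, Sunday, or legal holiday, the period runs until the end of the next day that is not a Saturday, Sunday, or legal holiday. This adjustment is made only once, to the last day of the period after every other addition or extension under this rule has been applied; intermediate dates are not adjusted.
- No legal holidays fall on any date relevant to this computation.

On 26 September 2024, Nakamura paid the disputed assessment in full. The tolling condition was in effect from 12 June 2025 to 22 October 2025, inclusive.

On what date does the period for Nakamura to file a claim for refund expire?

February 7, 2028

3 years after 26 September 2024 is September 26, 2027.
From June 12, 2025 through October 22, 2025 inclusive is 133 days; tolling adds 133 days: September 26, 2027 + 133 days = February 6, 2028.
February 6, 2028 is Sunday. The next qualifying day is February 7, 2028.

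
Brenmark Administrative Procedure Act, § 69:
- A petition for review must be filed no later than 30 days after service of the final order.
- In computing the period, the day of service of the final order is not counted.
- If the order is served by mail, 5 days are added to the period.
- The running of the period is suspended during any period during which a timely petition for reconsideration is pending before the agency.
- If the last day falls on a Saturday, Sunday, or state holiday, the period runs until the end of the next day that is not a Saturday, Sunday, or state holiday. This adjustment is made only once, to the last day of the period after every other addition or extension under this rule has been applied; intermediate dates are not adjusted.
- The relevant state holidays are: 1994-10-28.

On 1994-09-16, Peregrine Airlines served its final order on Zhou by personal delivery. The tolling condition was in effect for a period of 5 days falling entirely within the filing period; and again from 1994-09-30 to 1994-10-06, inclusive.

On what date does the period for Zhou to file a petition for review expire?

October 31, 1994

30 days after 1994-09-16 is October 16, 1994.
Service was not by mail, so no mail extension applies.
Tolling adds 5 days: October 16, 1994 + 5 days = October 21, 1994.
From September 30, 1994 through October 6, 1994 inclusive is 7 days; tolling adds 7 days: October 21, 1994 + 7 days = October 28, 1994.
October 28, 1994 is a listed holiday; October 29, 1994 is Saturday; October 30, 1994 is Sunday. The next qualifying day is October 31, 1994.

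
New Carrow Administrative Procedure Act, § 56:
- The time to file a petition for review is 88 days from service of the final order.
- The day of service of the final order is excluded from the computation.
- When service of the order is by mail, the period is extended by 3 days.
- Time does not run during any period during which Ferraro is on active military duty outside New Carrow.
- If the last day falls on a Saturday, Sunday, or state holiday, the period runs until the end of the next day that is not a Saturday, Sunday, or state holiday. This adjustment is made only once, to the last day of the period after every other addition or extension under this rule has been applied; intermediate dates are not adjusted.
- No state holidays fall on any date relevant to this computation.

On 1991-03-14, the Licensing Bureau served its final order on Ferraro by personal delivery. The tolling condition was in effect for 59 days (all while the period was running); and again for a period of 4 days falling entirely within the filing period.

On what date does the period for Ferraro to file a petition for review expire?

88 days after 1991-03-14 is June 10, 1991.
Service was not by mail, so no mail extension applies.
Tolling adds 59 days: June 10, 1991 + 59 days = August 8, 1991.
Tolling adds 4 days: August 8, 1991 + 4 days = August 12, 1991.
August 12, 1991 is a Monday and not a state holiday, so no extension applies.

August 12, 1991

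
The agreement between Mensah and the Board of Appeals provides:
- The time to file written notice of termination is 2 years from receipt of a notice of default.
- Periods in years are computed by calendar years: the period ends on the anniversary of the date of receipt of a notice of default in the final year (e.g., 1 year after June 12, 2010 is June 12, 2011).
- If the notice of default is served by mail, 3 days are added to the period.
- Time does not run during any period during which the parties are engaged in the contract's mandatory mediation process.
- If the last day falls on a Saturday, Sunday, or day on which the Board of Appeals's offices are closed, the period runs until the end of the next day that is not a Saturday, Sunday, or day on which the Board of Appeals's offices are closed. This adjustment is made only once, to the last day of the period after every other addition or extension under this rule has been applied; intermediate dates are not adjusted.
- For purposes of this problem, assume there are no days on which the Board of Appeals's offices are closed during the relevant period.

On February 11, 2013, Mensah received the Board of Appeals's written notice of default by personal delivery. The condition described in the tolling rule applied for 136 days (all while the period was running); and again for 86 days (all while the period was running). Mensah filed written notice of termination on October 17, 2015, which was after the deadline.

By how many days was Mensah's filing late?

26 days

2 years after February 11, 2013 is February 11, 2015.
Service was not by mail, so no mail extension applies.
Tolling adds 136 days: February 11, 2015 + 136 days = June 27, 2015.
Tolling adds 86 days: June 27, 2015 + 86 days = September 21, 2015.
September 21, 2015 is a Monday and not a day on which the Board of Appeals's offices are closed, so no extension applies.
The deadline is September 21, 2015; from September 21, 2015 to October 17, 2015 is 26 days.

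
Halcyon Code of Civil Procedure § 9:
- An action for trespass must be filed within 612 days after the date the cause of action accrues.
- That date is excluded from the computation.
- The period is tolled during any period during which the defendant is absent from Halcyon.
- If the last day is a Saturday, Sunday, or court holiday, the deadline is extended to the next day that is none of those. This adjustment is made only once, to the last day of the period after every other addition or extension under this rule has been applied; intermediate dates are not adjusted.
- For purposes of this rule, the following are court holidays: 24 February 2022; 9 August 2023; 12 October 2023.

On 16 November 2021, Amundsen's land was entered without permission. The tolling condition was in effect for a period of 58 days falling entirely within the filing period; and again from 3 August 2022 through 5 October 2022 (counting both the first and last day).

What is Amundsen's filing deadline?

November 20, 2023

612 days after 16 November 2021 is July 21, 2023.
Tolling adds 58 days: July 21, 2023 + 58 days = September 17, 2023.
From August 3, 2022 through October 5, 2022 inclusive is 64 days; tolling adds 64 days: September 17, 2023 + 64 days = November 20, 2023.
November 20, 2023 is a Monday and not a court holiday, so no extension applies.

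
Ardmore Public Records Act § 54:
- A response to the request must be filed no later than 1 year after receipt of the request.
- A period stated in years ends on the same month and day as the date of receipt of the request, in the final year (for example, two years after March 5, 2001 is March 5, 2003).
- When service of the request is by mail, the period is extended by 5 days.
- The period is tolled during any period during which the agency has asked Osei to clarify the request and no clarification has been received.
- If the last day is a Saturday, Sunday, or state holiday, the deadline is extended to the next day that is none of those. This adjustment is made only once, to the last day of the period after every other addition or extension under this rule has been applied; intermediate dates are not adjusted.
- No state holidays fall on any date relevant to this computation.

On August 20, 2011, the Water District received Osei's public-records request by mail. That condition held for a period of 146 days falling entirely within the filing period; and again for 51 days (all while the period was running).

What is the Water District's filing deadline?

March 11, 2013

1 year after August 20, 2011 is August 20, 2012.
Service was by mail, adding 5 days: August 20, 2012 + 5 days = August 25, 2012.
Tolling adds 146 days: August 25, 2012 + 146 days = January 18, 2013.
Tolling adds 51 days: January 18, 2013 + 51 days = March 10, 2013.
March 10, 2013 is Sunday. The next qualifying day is March 11, 2013.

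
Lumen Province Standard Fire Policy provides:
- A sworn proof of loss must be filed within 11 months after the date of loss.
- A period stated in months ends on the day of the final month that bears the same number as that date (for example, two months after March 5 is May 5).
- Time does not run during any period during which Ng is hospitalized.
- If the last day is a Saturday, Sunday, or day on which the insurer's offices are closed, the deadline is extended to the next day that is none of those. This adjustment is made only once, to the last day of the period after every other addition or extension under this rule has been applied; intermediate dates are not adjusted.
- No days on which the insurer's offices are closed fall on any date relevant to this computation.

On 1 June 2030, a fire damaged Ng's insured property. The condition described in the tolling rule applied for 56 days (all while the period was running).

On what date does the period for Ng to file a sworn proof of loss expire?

June 26, 2031

11 months after 1 June 2030 is May 1, 2031.
Tolling adds 56 days: May 1, 2031 + 56 days = June 26, 2031.
June 26, 2031 is a Thursday and not a day on which the insurer's offices are closed, so no extension applies.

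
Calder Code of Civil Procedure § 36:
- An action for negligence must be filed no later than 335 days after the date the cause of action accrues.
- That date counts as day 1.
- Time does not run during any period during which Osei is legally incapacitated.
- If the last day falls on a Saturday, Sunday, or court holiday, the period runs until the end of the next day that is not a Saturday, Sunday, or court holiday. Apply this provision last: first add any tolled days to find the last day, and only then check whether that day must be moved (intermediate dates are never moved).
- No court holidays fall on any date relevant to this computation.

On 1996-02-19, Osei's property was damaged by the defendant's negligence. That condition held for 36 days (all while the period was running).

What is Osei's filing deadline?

February 24, 1997

Counting 1996-02-19 as day 1, day 335 is January 18, 1997.
Tolling adds 36 days: January 18, 1997 + 36 days = February 23, 1997.
February 23, 1997 is Sunday. The next qualifying day is February 24, 1997.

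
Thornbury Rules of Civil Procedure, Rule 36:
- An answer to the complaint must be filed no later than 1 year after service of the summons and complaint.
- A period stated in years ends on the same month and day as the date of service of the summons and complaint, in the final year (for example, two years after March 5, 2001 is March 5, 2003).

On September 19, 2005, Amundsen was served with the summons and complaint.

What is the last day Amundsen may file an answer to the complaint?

1 year after September 19, 2005 is September 19, 2006.

September 19, 2006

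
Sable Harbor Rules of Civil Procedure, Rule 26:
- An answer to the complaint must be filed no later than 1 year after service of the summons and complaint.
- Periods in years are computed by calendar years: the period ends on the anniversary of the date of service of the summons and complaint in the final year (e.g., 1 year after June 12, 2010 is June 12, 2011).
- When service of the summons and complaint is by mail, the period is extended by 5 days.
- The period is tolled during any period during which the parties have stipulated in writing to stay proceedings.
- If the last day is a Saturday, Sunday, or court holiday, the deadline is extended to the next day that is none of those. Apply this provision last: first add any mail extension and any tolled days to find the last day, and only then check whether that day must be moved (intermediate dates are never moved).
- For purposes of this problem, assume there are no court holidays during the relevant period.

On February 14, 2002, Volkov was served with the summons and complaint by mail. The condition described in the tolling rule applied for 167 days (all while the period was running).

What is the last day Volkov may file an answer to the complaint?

1 year after February 14, 2002 is February 14, 2003.
Service was by mail, adding 5 days: February 14, 2003 + 5 days = February 19, 2003.
Tolling adds 167 days: February 19, 2003 + 167 days = August 5, 2003.
August 5, 2003 is a Tuesday and not a court holiday, so no extension applies.

August 5, 2003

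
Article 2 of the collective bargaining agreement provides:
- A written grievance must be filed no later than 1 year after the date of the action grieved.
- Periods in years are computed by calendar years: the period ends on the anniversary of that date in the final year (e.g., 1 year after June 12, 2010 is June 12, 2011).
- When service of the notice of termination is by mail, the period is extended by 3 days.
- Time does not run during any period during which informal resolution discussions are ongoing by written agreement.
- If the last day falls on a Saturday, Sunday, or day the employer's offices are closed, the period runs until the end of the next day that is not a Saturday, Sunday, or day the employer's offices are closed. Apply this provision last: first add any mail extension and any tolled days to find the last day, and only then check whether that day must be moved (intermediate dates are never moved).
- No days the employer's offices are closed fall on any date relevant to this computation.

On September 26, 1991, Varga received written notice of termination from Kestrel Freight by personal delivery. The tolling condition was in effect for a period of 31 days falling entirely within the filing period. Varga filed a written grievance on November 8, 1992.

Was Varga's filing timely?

No

1 year after September 26, 1991 is September 26, 1992.
Service was not by mail, so no mail extension applies.
Tolling adds 31 days: September 26, 1992 + 31 days = October 27, 1992.
October 27, 1992 is a Tuesday and not a day the employer's offices are closed, so no extension applies.
The deadline is October 27, 1992; the filing on November 8, 1992 is after that date.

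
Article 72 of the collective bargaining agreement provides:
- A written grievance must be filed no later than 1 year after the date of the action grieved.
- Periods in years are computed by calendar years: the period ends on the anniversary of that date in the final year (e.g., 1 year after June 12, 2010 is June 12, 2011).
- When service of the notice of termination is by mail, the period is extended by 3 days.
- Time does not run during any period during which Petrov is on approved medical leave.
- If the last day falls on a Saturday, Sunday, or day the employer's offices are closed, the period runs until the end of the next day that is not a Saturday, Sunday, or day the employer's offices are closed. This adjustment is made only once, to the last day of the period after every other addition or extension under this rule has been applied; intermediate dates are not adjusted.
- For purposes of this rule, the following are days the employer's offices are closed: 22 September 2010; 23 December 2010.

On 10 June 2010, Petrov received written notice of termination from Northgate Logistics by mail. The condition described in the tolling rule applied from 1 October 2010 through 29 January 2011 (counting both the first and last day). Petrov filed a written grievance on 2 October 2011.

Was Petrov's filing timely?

Yes

1 year after 10 June 2010 is June 10, 2011.
Service was by mail, adding 3 days: June 10, 2011 + 3 days = June 13, 2011.
From October 1, 2010 through January 29, 2011 inclusive is 121 days; tolling adds 121 days: June 13, 2011 + 121 days = October 12, 2011.
October 12, 2011 is a Wednesday and not a day the employer's offices are closed, so no extension applies.
The deadline is October 12, 2011; the filing on October 2, 2011 is on or before that date.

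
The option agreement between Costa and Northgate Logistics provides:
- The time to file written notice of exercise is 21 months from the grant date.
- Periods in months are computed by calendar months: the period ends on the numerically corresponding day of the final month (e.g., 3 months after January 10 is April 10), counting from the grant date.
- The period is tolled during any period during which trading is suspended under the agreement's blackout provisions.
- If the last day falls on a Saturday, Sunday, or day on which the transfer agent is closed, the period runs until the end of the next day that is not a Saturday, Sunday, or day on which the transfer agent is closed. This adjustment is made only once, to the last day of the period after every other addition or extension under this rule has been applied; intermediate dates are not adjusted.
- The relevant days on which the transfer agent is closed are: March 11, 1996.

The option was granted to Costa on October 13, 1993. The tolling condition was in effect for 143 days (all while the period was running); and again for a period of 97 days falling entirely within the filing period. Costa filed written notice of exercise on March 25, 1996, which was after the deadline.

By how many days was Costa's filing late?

21 months after October 13, 1993 is July 13, 1995.
Tolling adds 143 days: July 13, 1995 + 143 days = December 3, 1995.
Tolling adds 97 days: December 3, 1995 + 97 days = March 9, 1996.
March 9, 1996 is Saturday; March 10, 1996 is Sunday; March 11, 1996 is a listed holiday. The next qualifying day is March 12, 1996.
The deadline is March 12, 1996; from March 12, 1996 to March 25, 1996 is 13 days.

13 days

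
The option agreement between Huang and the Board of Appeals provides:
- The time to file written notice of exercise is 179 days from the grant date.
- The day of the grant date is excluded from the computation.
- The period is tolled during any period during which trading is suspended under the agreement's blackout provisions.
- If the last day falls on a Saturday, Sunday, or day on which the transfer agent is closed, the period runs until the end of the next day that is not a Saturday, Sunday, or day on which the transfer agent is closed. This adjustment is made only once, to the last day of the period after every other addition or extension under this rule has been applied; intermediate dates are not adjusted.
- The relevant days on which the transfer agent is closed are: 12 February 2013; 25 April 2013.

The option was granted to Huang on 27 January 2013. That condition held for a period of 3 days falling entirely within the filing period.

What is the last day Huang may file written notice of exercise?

179 days after 27 January 2013 is July 25, 2013.
Tolling adds 3 days: July 25, 2013 + 3 days = July 28, 2013.
July 28, 2013 is Sunday. The next qualifying day is July 29, 2013.

July 29, 2013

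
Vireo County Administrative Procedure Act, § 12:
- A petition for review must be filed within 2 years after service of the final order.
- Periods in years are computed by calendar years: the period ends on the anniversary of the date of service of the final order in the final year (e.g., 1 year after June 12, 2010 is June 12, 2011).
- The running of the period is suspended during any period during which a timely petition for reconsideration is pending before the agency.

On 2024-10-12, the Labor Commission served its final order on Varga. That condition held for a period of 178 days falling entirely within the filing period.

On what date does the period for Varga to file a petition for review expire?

2 years after 2024-10-12 is October 12, 2026.
Tolling adds 178 days: October 12, 2026 + 178 days = April 8, 2027.

April 8, 2027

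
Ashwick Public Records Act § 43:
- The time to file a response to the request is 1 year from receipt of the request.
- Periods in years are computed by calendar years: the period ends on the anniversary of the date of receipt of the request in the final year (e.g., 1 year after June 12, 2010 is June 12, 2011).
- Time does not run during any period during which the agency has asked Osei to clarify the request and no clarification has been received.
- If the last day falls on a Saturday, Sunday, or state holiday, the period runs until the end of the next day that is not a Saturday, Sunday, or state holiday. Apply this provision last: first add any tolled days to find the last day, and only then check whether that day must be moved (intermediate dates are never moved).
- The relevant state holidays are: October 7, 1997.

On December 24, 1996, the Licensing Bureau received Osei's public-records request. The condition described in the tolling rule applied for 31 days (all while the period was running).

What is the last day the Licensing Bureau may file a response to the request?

January 26, 1998

1 year after December 24, 1996 is December 24, 1997.
Tolling adds 31 days: December 24, 1997 + 31 days = January 24, 1998.
January 24, 1998 is Saturday; January 25, 1998 is Sunday. The next qualifying day is January 26, 1998.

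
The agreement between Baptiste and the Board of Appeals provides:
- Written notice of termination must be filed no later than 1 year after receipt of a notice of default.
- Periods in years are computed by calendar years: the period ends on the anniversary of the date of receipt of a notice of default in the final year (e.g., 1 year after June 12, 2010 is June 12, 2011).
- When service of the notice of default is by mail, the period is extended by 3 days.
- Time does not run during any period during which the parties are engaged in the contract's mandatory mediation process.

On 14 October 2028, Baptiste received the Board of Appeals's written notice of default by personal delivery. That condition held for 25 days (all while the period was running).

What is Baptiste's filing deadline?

November 8, 2029

1 year after 14 October 2028 is October 14, 2029.
Service was not by mail, so no mail extension applies.
Tolling adds 25 days: October 14, 2029 + 25 days = November 8, 2029.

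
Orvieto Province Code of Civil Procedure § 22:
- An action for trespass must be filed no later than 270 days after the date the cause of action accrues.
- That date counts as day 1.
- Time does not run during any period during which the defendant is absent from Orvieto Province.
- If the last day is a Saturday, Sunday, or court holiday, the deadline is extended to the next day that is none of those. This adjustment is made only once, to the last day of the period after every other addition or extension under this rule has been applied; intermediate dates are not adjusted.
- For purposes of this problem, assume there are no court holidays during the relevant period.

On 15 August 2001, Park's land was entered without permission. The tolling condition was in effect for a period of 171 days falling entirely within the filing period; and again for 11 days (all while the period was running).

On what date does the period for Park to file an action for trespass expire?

November 11, 2002

Counting 15 August 2001 as day 1, day 270 is May 11, 2002.
Tolling adds 171 days: May 11, 2002 + 171 days = October 29, 2002.
Tolling adds 11 days: October 29, 2002 + 11 days = November 9, 2002.
November 9, 2002 is Saturday; November 10, 2002 is Sunday. The next qualifying day is November 11, 2002.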